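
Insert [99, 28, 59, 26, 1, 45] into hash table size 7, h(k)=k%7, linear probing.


Insert 99: h=1 -> slot 1
Insert 28: h=0 -> slot 0
Insert 59: h=3 -> slot 3
Insert 26: h=5 -> slot 5
Insert 1: h=1, 1 probes -> slot 2
Insert 45: h=3, 1 probes -> slot 4

Table: [28, 99, 1, 59, 45, 26, None]


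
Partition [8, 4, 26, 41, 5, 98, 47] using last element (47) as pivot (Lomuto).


Pivot: 47
  8 <= 47: advance i (no swap)
  4 <= 47: advance i (no swap)
  26 <= 47: advance i (no swap)
  41 <= 47: advance i (no swap)
  5 <= 47: advance i (no swap)
Place pivot at 5: [8, 4, 26, 41, 5, 47, 98]

Partitioned: [8, 4, 26, 41, 5, 47, 98]


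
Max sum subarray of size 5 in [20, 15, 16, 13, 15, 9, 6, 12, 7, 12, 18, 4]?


[0:5]: 79
[1:6]: 68
[2:7]: 59
[3:8]: 55
[4:9]: 49
[5:10]: 46
[6:11]: 55
[7:12]: 53

Max: 79 at [0:5]


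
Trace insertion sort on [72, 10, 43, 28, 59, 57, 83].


Initial: [72, 10, 43, 28, 59, 57, 83]
Insert 10: [10, 72, 43, 28, 59, 57, 83]
Insert 43: [10, 43, 72, 28, 59, 57, 83]
Insert 28: [10, 28, 43, 72, 59, 57, 83]
Insert 59: [10, 28, 43, 59, 72, 57, 83]
Insert 57: [10, 28, 43, 57, 59, 72, 83]
Insert 83: [10, 28, 43, 57, 59, 72, 83]

Sorted: [10, 28, 43, 57, 59, 72, 83]


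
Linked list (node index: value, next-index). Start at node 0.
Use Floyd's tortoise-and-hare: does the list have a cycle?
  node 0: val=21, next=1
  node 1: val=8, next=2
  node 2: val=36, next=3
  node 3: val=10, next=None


Floyd's tortoise (slow, +1) and hare (fast, +2):
  init: slow=0, fast=0
  step 1: slow=1, fast=2
  step 2: fast 2->3->None, no cycle

Cycle: no


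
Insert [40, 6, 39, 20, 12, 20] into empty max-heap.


Insert 40: [40]
Insert 6: [40, 6]
Insert 39: [40, 6, 39]
Insert 20: [40, 20, 39, 6]
Insert 12: [40, 20, 39, 6, 12]
Insert 20: [40, 20, 39, 6, 12, 20]

Final heap: [40, 20, 39, 6, 12, 20]


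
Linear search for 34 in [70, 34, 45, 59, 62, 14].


i=0: 70!=34
i=1: 34==34 found!

Found at 1, 2 comps


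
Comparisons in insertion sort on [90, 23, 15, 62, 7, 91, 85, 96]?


Algorithm: insertion sort
Input: [90, 23, 15, 62, 7, 91, 85, 96]
Sorted: [7, 15, 23, 62, 85, 90, 91, 96]

14


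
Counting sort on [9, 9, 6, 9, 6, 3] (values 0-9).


Input: [9, 9, 6, 9, 6, 3]
Counts: [0, 0, 0, 1, 0, 0, 2, 0, 0, 3]

Sorted: [3, 6, 6, 9, 9, 9]


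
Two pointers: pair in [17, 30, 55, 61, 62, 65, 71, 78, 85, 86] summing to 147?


lo=0(17)+hi=9(86)=103
lo=1(30)+hi=9(86)=116
lo=2(55)+hi=9(86)=141
lo=3(61)+hi=9(86)=147

Yes: 61+86=147


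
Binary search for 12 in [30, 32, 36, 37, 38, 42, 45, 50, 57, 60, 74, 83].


Step 1: lo=0, hi=11, mid=5, val=42
Step 2: lo=0, hi=4, mid=2, val=36
Step 3: lo=0, hi=1, mid=0, val=30

Not found


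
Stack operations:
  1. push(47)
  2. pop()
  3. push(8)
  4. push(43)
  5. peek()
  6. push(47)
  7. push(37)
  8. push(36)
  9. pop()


push(47) -> [47]
pop()->47, []
push(8) -> [8]
push(43) -> [8, 43]
peek()->43
push(47) -> [8, 43, 47]
push(37) -> [8, 43, 47, 37]
push(36) -> [8, 43, 47, 37, 36]
pop()->36, [8, 43, 47, 37]

Final stack: [8, 43, 47, 37]


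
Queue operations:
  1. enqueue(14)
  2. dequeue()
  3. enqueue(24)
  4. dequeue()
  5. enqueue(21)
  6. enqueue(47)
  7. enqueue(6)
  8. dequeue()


enqueue(14) -> [14]
dequeue()->14, []
enqueue(24) -> [24]
dequeue()->24, []
enqueue(21) -> [21]
enqueue(47) -> [21, 47]
enqueue(6) -> [21, 47, 6]
dequeue()->21, [47, 6]

Final queue: [47, 6]


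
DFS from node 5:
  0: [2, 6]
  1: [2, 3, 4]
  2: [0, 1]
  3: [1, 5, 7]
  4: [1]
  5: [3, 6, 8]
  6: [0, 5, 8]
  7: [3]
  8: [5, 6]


Visit 5, push [8, 6, 3]
Visit 3, push [7, 1]
Visit 1, push [4, 2]
Visit 2, push [0]
Visit 0, push [6]
Visit 6, push [8]
Visit 8, push []
Visit 4, push []
Visit 7, push []

DFS order: [5, 3, 1, 2, 0, 6, 8, 4, 7]


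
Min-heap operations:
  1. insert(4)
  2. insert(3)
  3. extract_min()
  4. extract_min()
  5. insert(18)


insert(4) -> [4]
insert(3) -> [3, 4]
extract_min()->3, [4]
extract_min()->4, []
insert(18) -> [18]

Final heap: [18]


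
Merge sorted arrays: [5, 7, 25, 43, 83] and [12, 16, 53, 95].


Take 5 from A
Take 7 from A
Take 12 from B
Take 16 from B
Take 25 from A
Take 43 from A
Take 53 from B
Take 83 from A

Merged: [5, 7, 12, 16, 25, 43, 53, 83, 95]


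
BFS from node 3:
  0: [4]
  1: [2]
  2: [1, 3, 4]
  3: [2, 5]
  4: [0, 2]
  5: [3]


Visit 3, enqueue [2, 5]
Visit 2, enqueue [1, 4]
Visit 5, enqueue []
Visit 1, enqueue []
Visit 4, enqueue [0]
Visit 0, enqueue []

BFS order: [3, 2, 5, 1, 4, 0]


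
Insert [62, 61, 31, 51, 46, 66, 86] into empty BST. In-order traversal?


Insert 62: root
Insert 61: L from 62
Insert 31: L from 62 -> L from 61
Insert 51: L from 62 -> L from 61 -> R from 31
Insert 46: L from 62 -> L from 61 -> R from 31 -> L from 51
Insert 66: R from 62
Insert 86: R from 62 -> R from 66

In-order: [31, 46, 51, 61, 62, 66, 86]


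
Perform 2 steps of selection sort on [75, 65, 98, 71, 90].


Initial: [75, 65, 98, 71, 90]
Step 1: min=65 at 1
  Swap: [65, 75, 98, 71, 90]
Step 2: min=71 at 3
  Swap: [65, 71, 98, 75, 90]

After 2 steps: [65, 71, 98, 75, 90]


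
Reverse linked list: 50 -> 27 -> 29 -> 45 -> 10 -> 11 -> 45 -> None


Step 1: curr=50, set curr.next=prev(None) | reversed so far: 50
Step 2: curr=27, set curr.next=prev(50) | reversed so far: 27 -> 50
Step 3: curr=29, set curr.next=prev(27) | reversed so far: 29 -> 27 -> 50
Step 4: curr=45, set curr.next=prev(29) | reversed so far: 45 -> 29 -> 27 -> 50
Step 5: curr=10, set curr.next=prev(45) | reversed so far: 10 -> 45 -> 29 -> 27 -> 50
Step 6: curr=11, set curr.next=prev(10) | reversed so far: 11 -> 10 -> 45 -> 29 -> 27 -> 50
Step 7: curr=45, set curr.next=prev(11) | reversed so far: 45 -> 11 -> 10 -> 45 -> 29 -> 27 -> 50

45 -> 11 -> 10 -> 45 -> 29 -> 27 -> 50 -> None


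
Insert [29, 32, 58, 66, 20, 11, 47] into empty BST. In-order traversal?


Insert 29: root
Insert 32: R from 29
Insert 58: R from 29 -> R from 32
Insert 66: R from 29 -> R from 32 -> R from 58
Insert 20: L from 29
Insert 11: L from 29 -> L from 20
Insert 47: R from 29 -> R from 32 -> L from 58

In-order: [11, 20, 29, 32, 47, 58, 66]


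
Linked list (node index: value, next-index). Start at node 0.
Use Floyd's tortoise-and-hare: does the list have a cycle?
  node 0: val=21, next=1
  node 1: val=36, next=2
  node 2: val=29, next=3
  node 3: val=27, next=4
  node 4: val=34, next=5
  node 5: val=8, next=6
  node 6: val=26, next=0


Floyd's tortoise (slow, +1) and hare (fast, +2):
  init: slow=0, fast=0
  step 1: slow=1, fast=2
  step 2: slow=2, fast=4
  step 3: slow=3, fast=6
  step 4: slow=4, fast=1
  step 5: slow=5, fast=3
  step 6: slow=6, fast=5
  step 7: slow=0, fast=0
  slow == fast at node 0: cycle detected

Cycle: yes


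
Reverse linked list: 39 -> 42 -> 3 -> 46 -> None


Step 1: curr=39, set curr.next=prev(None) | reversed so far: 39
Step 2: curr=42, set curr.next=prev(39) | reversed so far: 42 -> 39
Step 3: curr=3, set curr.next=prev(42) | reversed so far: 3 -> 42 -> 39
Step 4: curr=46, set curr.next=prev(3) | reversed so far: 46 -> 3 -> 42 -> 39

46 -> 3 -> 42 -> 39 -> None


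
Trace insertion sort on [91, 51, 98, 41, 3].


Initial: [91, 51, 98, 41, 3]
Insert 51: [51, 91, 98, 41, 3]
Insert 98: [51, 91, 98, 41, 3]
Insert 41: [41, 51, 91, 98, 3]
Insert 3: [3, 41, 51, 91, 98]

Sorted: [3, 41, 51, 91, 98]


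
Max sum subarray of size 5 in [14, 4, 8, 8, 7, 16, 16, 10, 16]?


[0:5]: 41
[1:6]: 43
[2:7]: 55
[3:8]: 57
[4:9]: 65

Max: 65 at [4:9]


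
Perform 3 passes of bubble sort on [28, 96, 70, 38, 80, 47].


Initial: [28, 96, 70, 38, 80, 47]
Pass 1: [28, 70, 38, 80, 47, 96] (4 swaps)
Pass 2: [28, 38, 70, 47, 80, 96] (2 swaps)
Pass 3: [28, 38, 47, 70, 80, 96] (1 swaps)

After 3 passes: [28, 38, 47, 70, 80, 96]


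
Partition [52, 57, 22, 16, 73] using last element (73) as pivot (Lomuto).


Pivot: 73
  52 <= 73: advance i (no swap)
  57 <= 73: advance i (no swap)
  22 <= 73: advance i (no swap)
  16 <= 73: advance i (no swap)
Place pivot at 4: [52, 57, 22, 16, 73]

Partitioned: [52, 57, 22, 16, 73]


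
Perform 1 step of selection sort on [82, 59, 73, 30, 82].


Initial: [82, 59, 73, 30, 82]
Step 1: min=30 at 3
  Swap: [30, 59, 73, 82, 82]

After 1 step: [30, 59, 73, 82, 82]


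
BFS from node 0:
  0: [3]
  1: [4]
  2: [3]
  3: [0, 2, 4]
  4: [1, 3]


Visit 0, enqueue [3]
Visit 3, enqueue [2, 4]
Visit 2, enqueue []
Visit 4, enqueue [1]
Visit 1, enqueue []

BFS order: [0, 3, 2, 4, 1]


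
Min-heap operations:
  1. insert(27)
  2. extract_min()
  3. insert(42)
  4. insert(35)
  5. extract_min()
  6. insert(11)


insert(27) -> [27]
extract_min()->27, []
insert(42) -> [42]
insert(35) -> [35, 42]
extract_min()->35, [42]
insert(11) -> [11, 42]

Final heap: [11, 42]


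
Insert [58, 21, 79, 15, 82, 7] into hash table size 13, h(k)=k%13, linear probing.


Insert 58: h=6 -> slot 6
Insert 21: h=8 -> slot 8
Insert 79: h=1 -> slot 1
Insert 15: h=2 -> slot 2
Insert 82: h=4 -> slot 4
Insert 7: h=7 -> slot 7

Table: [None, 79, 15, None, 82, None, 58, 7, 21, None, None, None, None]


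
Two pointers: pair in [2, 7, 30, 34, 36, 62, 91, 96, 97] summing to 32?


lo=0(2)+hi=8(97)=99
lo=0(2)+hi=7(96)=98
lo=0(2)+hi=6(91)=93
lo=0(2)+hi=5(62)=64
lo=0(2)+hi=4(36)=38
lo=0(2)+hi=3(34)=36
lo=0(2)+hi=2(30)=32

Yes: 2+30=32


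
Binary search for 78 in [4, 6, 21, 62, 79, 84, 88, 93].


Step 1: lo=0, hi=7, mid=3, val=62
Step 2: lo=4, hi=7, mid=5, val=84
Step 3: lo=4, hi=4, mid=4, val=79

Not found


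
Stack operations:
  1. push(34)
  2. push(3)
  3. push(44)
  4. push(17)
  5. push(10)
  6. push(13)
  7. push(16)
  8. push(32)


push(34) -> [34]
push(3) -> [34, 3]
push(44) -> [34, 3, 44]
push(17) -> [34, 3, 44, 17]
push(10) -> [34, 3, 44, 17, 10]
push(13) -> [34, 3, 44, 17, 10, 13]
push(16) -> [34, 3, 44, 17, 10, 13, 16]
push(32) -> [34, 3, 44, 17, 10, 13, 16, 32]

Final stack: [34, 3, 44, 17, 10, 13, 16, 32]


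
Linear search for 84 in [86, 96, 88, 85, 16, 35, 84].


i=0: 86!=84
i=1: 96!=84
i=2: 88!=84
i=3: 85!=84
i=4: 16!=84
i=5: 35!=84
i=6: 84==84 found!

Found at 6, 7 comps


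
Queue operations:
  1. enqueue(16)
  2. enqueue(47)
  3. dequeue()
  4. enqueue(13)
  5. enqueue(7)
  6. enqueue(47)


enqueue(16) -> [16]
enqueue(47) -> [16, 47]
dequeue()->16, [47]
enqueue(13) -> [47, 13]
enqueue(7) -> [47, 13, 7]
enqueue(47) -> [47, 13, 7, 47]

Final queue: [47, 13, 7, 47]


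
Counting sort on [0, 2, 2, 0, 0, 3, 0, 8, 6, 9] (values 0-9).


Input: [0, 2, 2, 0, 0, 3, 0, 8, 6, 9]
Counts: [4, 0, 2, 1, 0, 0, 1, 0, 1, 1]

Sorted: [0, 0, 0, 0, 2, 2, 3, 6, 8, 9]


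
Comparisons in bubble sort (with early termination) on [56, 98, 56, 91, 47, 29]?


Algorithm: bubble sort (with early termination)
Input: [56, 98, 56, 91, 47, 29]
Sorted: [29, 47, 56, 56, 91, 98]

15


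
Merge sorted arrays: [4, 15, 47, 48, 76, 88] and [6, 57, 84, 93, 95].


Take 4 from A
Take 6 from B
Take 15 from A
Take 47 from A
Take 48 from A
Take 57 from B
Take 76 from A
Take 84 from B
Take 88 from A

Merged: [4, 6, 15, 47, 48, 57, 76, 84, 88, 93, 95]


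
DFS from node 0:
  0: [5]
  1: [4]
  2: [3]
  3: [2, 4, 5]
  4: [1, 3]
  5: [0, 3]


Visit 0, push [5]
Visit 5, push [3]
Visit 3, push [4, 2]
Visit 2, push []
Visit 4, push [1]
Visit 1, push []

DFS order: [0, 5, 3, 2, 4, 1]


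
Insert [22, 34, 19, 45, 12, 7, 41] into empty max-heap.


Insert 22: [22]
Insert 34: [34, 22]
Insert 19: [34, 22, 19]
Insert 45: [45, 34, 19, 22]
Insert 12: [45, 34, 19, 22, 12]
Insert 7: [45, 34, 19, 22, 12, 7]
Insert 41: [45, 34, 41, 22, 12, 7, 19]

Final heap: [45, 34, 41, 22, 12, 7, 19]


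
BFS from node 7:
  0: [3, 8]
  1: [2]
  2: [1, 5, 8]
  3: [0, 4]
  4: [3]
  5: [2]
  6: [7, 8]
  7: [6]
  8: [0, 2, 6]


Visit 7, enqueue [6]
Visit 6, enqueue [8]
Visit 8, enqueue [0, 2]
Visit 0, enqueue [3]
Visit 2, enqueue [1, 5]
Visit 3, enqueue [4]
Visit 1, enqueue []
Visit 5, enqueue []
Visit 4, enqueue []

BFS order: [7, 6, 8, 0, 2, 3, 1, 5, 4]


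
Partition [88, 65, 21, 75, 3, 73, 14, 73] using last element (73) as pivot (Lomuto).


Pivot: 73
  65 <= 73: swap -> [65, 88, 21, 75, 3, 73, 14, 73]
  21 <= 73: swap -> [65, 21, 88, 75, 3, 73, 14, 73]
  3 <= 73: swap -> [65, 21, 3, 75, 88, 73, 14, 73]
  73 <= 73: swap -> [65, 21, 3, 73, 88, 75, 14, 73]
  14 <= 73: swap -> [65, 21, 3, 73, 14, 75, 88, 73]
Place pivot at 5: [65, 21, 3, 73, 14, 73, 88, 75]

Partitioned: [65, 21, 3, 73, 14, 73, 88, 75]


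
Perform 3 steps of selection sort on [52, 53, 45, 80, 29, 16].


Initial: [52, 53, 45, 80, 29, 16]
Step 1: min=16 at 5
  Swap: [16, 53, 45, 80, 29, 52]
Step 2: min=29 at 4
  Swap: [16, 29, 45, 80, 53, 52]
Step 3: min=45 at 2
  Swap: [16, 29, 45, 80, 53, 52]

After 3 steps: [16, 29, 45, 80, 53, 52]


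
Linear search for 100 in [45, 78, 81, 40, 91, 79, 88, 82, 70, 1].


i=0: 45!=100
i=1: 78!=100
i=2: 81!=100
i=3: 40!=100
i=4: 91!=100
i=5: 79!=100
i=6: 88!=100
i=7: 82!=100
i=8: 70!=100
i=9: 1!=100

Not found, 10 comps


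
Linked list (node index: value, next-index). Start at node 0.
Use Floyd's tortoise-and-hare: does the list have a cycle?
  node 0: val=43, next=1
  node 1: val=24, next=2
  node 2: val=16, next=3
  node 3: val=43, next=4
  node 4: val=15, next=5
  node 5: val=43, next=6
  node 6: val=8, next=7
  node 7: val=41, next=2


Floyd's tortoise (slow, +1) and hare (fast, +2):
  init: slow=0, fast=0
  step 1: slow=1, fast=2
  step 2: slow=2, fast=4
  step 3: slow=3, fast=6
  step 4: slow=4, fast=2
  step 5: slow=5, fast=4
  step 6: slow=6, fast=6
  slow == fast at node 6: cycle detected

Cycle: yes


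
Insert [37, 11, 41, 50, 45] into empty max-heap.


Insert 37: [37]
Insert 11: [37, 11]
Insert 41: [41, 11, 37]
Insert 50: [50, 41, 37, 11]
Insert 45: [50, 45, 37, 11, 41]

Final heap: [50, 45, 37, 11, 41]


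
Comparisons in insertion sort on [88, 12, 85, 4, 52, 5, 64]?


Algorithm: insertion sort
Input: [88, 12, 85, 4, 52, 5, 64]
Sorted: [4, 5, 12, 52, 64, 85, 88]

17


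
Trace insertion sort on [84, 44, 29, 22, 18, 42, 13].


Initial: [84, 44, 29, 22, 18, 42, 13]
Insert 44: [44, 84, 29, 22, 18, 42, 13]
Insert 29: [29, 44, 84, 22, 18, 42, 13]
Insert 22: [22, 29, 44, 84, 18, 42, 13]
Insert 18: [18, 22, 29, 44, 84, 42, 13]
Insert 42: [18, 22, 29, 42, 44, 84, 13]
Insert 13: [13, 18, 22, 29, 42, 44, 84]

Sorted: [13, 18, 22, 29, 42, 44, 84]


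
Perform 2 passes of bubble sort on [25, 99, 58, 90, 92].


Initial: [25, 99, 58, 90, 92]
Pass 1: [25, 58, 90, 92, 99] (3 swaps)
Pass 2: [25, 58, 90, 92, 99] (0 swaps)

After 2 passes: [25, 58, 90, 92, 99]


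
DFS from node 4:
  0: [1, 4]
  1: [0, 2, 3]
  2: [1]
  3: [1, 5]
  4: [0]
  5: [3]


Visit 4, push [0]
Visit 0, push [1]
Visit 1, push [3, 2]
Visit 2, push []
Visit 3, push [5]
Visit 5, push []

DFS order: [4, 0, 1, 2, 3, 5]


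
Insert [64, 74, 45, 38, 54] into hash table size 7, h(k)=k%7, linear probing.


Insert 64: h=1 -> slot 1
Insert 74: h=4 -> slot 4
Insert 45: h=3 -> slot 3
Insert 38: h=3, 2 probes -> slot 5
Insert 54: h=5, 1 probes -> slot 6

Table: [None, 64, None, 45, 74, 38, 54]


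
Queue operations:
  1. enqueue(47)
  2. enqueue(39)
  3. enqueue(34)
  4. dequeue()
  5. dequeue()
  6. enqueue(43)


enqueue(47) -> [47]
enqueue(39) -> [47, 39]
enqueue(34) -> [47, 39, 34]
dequeue()->47, [39, 34]
dequeue()->39, [34]
enqueue(43) -> [34, 43]

Final queue: [34, 43]


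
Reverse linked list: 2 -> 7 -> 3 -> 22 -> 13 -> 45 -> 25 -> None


Step 1: curr=2, set curr.next=prev(None) | reversed so far: 2
Step 2: curr=7, set curr.next=prev(2) | reversed so far: 7 -> 2
Step 3: curr=3, set curr.next=prev(7) | reversed so far: 3 -> 7 -> 2
Step 4: curr=22, set curr.next=prev(3) | reversed so far: 22 -> 3 -> 7 -> 2
Step 5: curr=13, set curr.next=prev(22) | reversed so far: 13 -> 22 -> 3 -> 7 -> 2
Step 6: curr=45, set curr.next=prev(13) | reversed so far: 45 -> 13 -> 22 -> 3 -> 7 -> 2
Step 7: curr=25, set curr.next=prev(45) | reversed so far: 25 -> 45 -> 13 -> 22 -> 3 -> 7 -> 2

25 -> 45 -> 13 -> 22 -> 3 -> 7 -> 2 -> None


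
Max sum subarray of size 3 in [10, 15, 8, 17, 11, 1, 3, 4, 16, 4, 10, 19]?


[0:3]: 33
[1:4]: 40
[2:5]: 36
[3:6]: 29
[4:7]: 15
[5:8]: 8
[6:9]: 23
[7:10]: 24
[8:11]: 30
[9:12]: 33

Max: 40 at [1:4]


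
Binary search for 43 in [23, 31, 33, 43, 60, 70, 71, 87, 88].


Step 1: lo=0, hi=8, mid=4, val=60
Step 2: lo=0, hi=3, mid=1, val=31
Step 3: lo=2, hi=3, mid=2, val=33
Step 4: lo=3, hi=3, mid=3, val=43

Found at index 3


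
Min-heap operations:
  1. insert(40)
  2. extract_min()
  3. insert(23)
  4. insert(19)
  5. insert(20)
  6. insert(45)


insert(40) -> [40]
extract_min()->40, []
insert(23) -> [23]
insert(19) -> [19, 23]
insert(20) -> [19, 23, 20]
insert(45) -> [19, 23, 20, 45]

Final heap: [19, 23, 20, 45]


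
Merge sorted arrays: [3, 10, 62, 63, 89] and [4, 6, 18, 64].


Take 3 from A
Take 4 from B
Take 6 from B
Take 10 from A
Take 18 from B
Take 62 from A
Take 63 from A
Take 64 from B

Merged: [3, 4, 6, 10, 18, 62, 63, 64, 89]


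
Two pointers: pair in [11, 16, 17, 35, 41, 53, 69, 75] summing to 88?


lo=0(11)+hi=7(75)=86
lo=1(16)+hi=7(75)=91
lo=1(16)+hi=6(69)=85
lo=2(17)+hi=6(69)=86
lo=3(35)+hi=6(69)=104
lo=3(35)+hi=5(53)=88

Yes: 35+53=88


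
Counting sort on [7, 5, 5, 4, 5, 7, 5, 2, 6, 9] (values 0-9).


Input: [7, 5, 5, 4, 5, 7, 5, 2, 6, 9]
Counts: [0, 0, 1, 0, 1, 4, 1, 2, 0, 1]

Sorted: [2, 4, 5, 5, 5, 5, 6, 7, 7, 9]


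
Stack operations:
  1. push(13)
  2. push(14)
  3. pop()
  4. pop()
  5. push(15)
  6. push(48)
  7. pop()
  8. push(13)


push(13) -> [13]
push(14) -> [13, 14]
pop()->14, [13]
pop()->13, []
push(15) -> [15]
push(48) -> [15, 48]
pop()->48, [15]
push(13) -> [15, 13]

Final stack: [15, 13]


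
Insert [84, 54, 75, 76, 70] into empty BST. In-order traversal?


Insert 84: root
Insert 54: L from 84
Insert 75: L from 84 -> R from 54
Insert 76: L from 84 -> R from 54 -> R from 75
Insert 70: L from 84 -> R from 54 -> L from 75

In-order: [54, 70, 75, 76, 84]


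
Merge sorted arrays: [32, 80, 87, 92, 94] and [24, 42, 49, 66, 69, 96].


Take 24 from B
Take 32 from A
Take 42 from B
Take 49 from B
Take 66 from B
Take 69 from B
Take 80 from A
Take 87 from A
Take 92 from A
Take 94 from A

Merged: [24, 32, 42, 49, 66, 69, 80, 87, 92, 94, 96]


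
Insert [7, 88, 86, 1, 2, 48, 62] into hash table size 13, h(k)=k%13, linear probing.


Insert 7: h=7 -> slot 7
Insert 88: h=10 -> slot 10
Insert 86: h=8 -> slot 8
Insert 1: h=1 -> slot 1
Insert 2: h=2 -> slot 2
Insert 48: h=9 -> slot 9
Insert 62: h=10, 1 probes -> slot 11

Table: [None, 1, 2, None, None, None, None, 7, 86, 48, 88, 62, None]


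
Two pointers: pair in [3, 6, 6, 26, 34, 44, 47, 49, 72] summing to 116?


lo=0(3)+hi=8(72)=75
lo=1(6)+hi=8(72)=78
lo=2(6)+hi=8(72)=78
lo=3(26)+hi=8(72)=98
lo=4(34)+hi=8(72)=106
lo=5(44)+hi=8(72)=116

Yes: 44+72=116


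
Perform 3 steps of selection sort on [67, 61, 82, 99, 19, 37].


Initial: [67, 61, 82, 99, 19, 37]
Step 1: min=19 at 4
  Swap: [19, 61, 82, 99, 67, 37]
Step 2: min=37 at 5
  Swap: [19, 37, 82, 99, 67, 61]
Step 3: min=61 at 5
  Swap: [19, 37, 61, 99, 67, 82]

After 3 steps: [19, 37, 61, 99, 67, 82]


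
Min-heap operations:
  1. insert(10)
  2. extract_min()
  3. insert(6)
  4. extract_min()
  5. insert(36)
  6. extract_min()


insert(10) -> [10]
extract_min()->10, []
insert(6) -> [6]
extract_min()->6, []
insert(36) -> [36]
extract_min()->36, []

Final heap: []


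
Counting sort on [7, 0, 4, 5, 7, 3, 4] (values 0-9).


Input: [7, 0, 4, 5, 7, 3, 4]
Counts: [1, 0, 0, 1, 2, 1, 0, 2, 0, 0]

Sorted: [0, 3, 4, 4, 5, 7, 7]


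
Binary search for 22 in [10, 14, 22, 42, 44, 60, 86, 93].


Step 1: lo=0, hi=7, mid=3, val=42
Step 2: lo=0, hi=2, mid=1, val=14
Step 3: lo=2, hi=2, mid=2, val=22

Found at index 2


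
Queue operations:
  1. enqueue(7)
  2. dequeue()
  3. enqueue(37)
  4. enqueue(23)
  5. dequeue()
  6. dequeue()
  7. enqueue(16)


enqueue(7) -> [7]
dequeue()->7, []
enqueue(37) -> [37]
enqueue(23) -> [37, 23]
dequeue()->37, [23]
dequeue()->23, []
enqueue(16) -> [16]

Final queue: [16]


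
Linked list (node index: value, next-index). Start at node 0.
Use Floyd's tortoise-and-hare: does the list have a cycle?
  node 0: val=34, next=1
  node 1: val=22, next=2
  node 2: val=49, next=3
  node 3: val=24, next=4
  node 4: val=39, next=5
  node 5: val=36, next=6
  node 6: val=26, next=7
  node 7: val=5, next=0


Floyd's tortoise (slow, +1) and hare (fast, +2):
  init: slow=0, fast=0
  step 1: slow=1, fast=2
  step 2: slow=2, fast=4
  step 3: slow=3, fast=6
  step 4: slow=4, fast=0
  step 5: slow=5, fast=2
  step 6: slow=6, fast=4
  step 7: slow=7, fast=6
  step 8: slow=0, fast=0
  slow == fast at node 0: cycle detected

Cycle: yes


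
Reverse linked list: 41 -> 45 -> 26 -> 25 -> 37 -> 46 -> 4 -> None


Step 1: curr=41, set curr.next=prev(None) | reversed so far: 41
Step 2: curr=45, set curr.next=prev(41) | reversed so far: 45 -> 41
Step 3: curr=26, set curr.next=prev(45) | reversed so far: 26 -> 45 -> 41
Step 4: curr=25, set curr.next=prev(26) | reversed so far: 25 -> 26 -> 45 -> 41
Step 5: curr=37, set curr.next=prev(25) | reversed so far: 37 -> 25 -> 26 -> 45 -> 41
Step 6: curr=46, set curr.next=prev(37) | reversed so far: 46 -> 37 -> 25 -> 26 -> 45 -> 41
Step 7: curr=4, set curr.next=prev(46) | reversed so far: 4 -> 46 -> 37 -> 25 -> 26 -> 45 -> 41

4 -> 46 -> 37 -> 25 -> 26 -> 45 -> 41 -> None


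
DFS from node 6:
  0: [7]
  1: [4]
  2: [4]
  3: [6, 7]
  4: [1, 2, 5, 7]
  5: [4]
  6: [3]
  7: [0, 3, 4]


Visit 6, push [3]
Visit 3, push [7]
Visit 7, push [4, 0]
Visit 0, push []
Visit 4, push [5, 2, 1]
Visit 1, push []
Visit 2, push []
Visit 5, push []

DFS order: [6, 3, 7, 0, 4, 1, 2, 5]


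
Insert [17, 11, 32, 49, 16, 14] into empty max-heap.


Insert 17: [17]
Insert 11: [17, 11]
Insert 32: [32, 11, 17]
Insert 49: [49, 32, 17, 11]
Insert 16: [49, 32, 17, 11, 16]
Insert 14: [49, 32, 17, 11, 16, 14]

Final heap: [49, 32, 17, 11, 16, 14]


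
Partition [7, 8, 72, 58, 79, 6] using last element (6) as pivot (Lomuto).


Pivot: 6
Place pivot at 0: [6, 8, 72, 58, 79, 7]

Partitioned: [6, 8, 72, 58, 79, 7]


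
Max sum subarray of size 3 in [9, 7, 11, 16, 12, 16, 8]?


[0:3]: 27
[1:4]: 34
[2:5]: 39
[3:6]: 44
[4:7]: 36

Max: 44 at [3:6]


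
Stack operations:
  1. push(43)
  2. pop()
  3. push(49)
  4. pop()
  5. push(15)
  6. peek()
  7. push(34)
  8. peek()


push(43) -> [43]
pop()->43, []
push(49) -> [49]
pop()->49, []
push(15) -> [15]
peek()->15
push(34) -> [15, 34]
peek()->34

Final stack: [15, 34]


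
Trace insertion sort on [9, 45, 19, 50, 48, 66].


Initial: [9, 45, 19, 50, 48, 66]
Insert 45: [9, 45, 19, 50, 48, 66]
Insert 19: [9, 19, 45, 50, 48, 66]
Insert 50: [9, 19, 45, 50, 48, 66]
Insert 48: [9, 19, 45, 48, 50, 66]
Insert 66: [9, 19, 45, 48, 50, 66]

Sorted: [9, 19, 45, 48, 50, 66]


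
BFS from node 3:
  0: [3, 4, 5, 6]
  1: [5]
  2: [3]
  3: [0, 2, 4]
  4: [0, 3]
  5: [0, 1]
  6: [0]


Visit 3, enqueue [0, 2, 4]
Visit 0, enqueue [5, 6]
Visit 2, enqueue []
Visit 4, enqueue []
Visit 5, enqueue [1]
Visit 6, enqueue []
Visit 1, enqueue []

BFS order: [3, 0, 2, 4, 5, 6, 1]


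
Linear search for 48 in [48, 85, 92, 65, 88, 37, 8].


i=0: 48==48 found!

Found at 0, 1 comps


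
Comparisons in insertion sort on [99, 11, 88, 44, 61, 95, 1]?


Algorithm: insertion sort
Input: [99, 11, 88, 44, 61, 95, 1]
Sorted: [1, 11, 44, 61, 88, 95, 99]

17


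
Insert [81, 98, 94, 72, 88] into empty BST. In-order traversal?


Insert 81: root
Insert 98: R from 81
Insert 94: R from 81 -> L from 98
Insert 72: L from 81
Insert 88: R from 81 -> L from 98 -> L from 94

In-order: [72, 81, 88, 94, 98]


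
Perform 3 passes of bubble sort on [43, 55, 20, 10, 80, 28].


Initial: [43, 55, 20, 10, 80, 28]
Pass 1: [43, 20, 10, 55, 28, 80] (3 swaps)
Pass 2: [20, 10, 43, 28, 55, 80] (3 swaps)
Pass 3: [10, 20, 28, 43, 55, 80] (2 swaps)

After 3 passes: [10, 20, 28, 43, 55, 80]


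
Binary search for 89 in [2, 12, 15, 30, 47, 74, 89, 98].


Step 1: lo=0, hi=7, mid=3, val=30
Step 2: lo=4, hi=7, mid=5, val=74
Step 3: lo=6, hi=7, mid=6, val=89

Found at index 6


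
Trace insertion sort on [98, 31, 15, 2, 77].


Initial: [98, 31, 15, 2, 77]
Insert 31: [31, 98, 15, 2, 77]
Insert 15: [15, 31, 98, 2, 77]
Insert 2: [2, 15, 31, 98, 77]
Insert 77: [2, 15, 31, 77, 98]

Sorted: [2, 15, 31, 77, 98]


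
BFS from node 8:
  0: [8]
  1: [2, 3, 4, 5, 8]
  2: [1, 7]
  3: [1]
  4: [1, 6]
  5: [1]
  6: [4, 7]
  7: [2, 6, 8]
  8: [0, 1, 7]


Visit 8, enqueue [0, 1, 7]
Visit 0, enqueue []
Visit 1, enqueue [2, 3, 4, 5]
Visit 7, enqueue [6]
Visit 2, enqueue []
Visit 3, enqueue []
Visit 4, enqueue []
Visit 5, enqueue []
Visit 6, enqueue []

BFS order: [8, 0, 1, 7, 2, 3, 4, 5, 6]


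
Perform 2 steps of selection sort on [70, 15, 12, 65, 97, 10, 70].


Initial: [70, 15, 12, 65, 97, 10, 70]
Step 1: min=10 at 5
  Swap: [10, 15, 12, 65, 97, 70, 70]
Step 2: min=12 at 2
  Swap: [10, 12, 15, 65, 97, 70, 70]

After 2 steps: [10, 12, 15, 65, 97, 70, 70]


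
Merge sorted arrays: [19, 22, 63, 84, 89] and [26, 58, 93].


Take 19 from A
Take 22 from A
Take 26 from B
Take 58 from B
Take 63 from A
Take 84 from A
Take 89 from A

Merged: [19, 22, 26, 58, 63, 84, 89, 93]


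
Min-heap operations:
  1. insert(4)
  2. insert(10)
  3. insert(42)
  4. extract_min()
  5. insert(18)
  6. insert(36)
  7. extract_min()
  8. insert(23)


insert(4) -> [4]
insert(10) -> [4, 10]
insert(42) -> [4, 10, 42]
extract_min()->4, [10, 42]
insert(18) -> [10, 42, 18]
insert(36) -> [10, 36, 18, 42]
extract_min()->10, [18, 36, 42]
insert(23) -> [18, 23, 42, 36]

Final heap: [18, 23, 42, 36]


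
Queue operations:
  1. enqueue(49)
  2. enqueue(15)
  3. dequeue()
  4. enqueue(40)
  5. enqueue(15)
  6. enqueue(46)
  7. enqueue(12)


enqueue(49) -> [49]
enqueue(15) -> [49, 15]
dequeue()->49, [15]
enqueue(40) -> [15, 40]
enqueue(15) -> [15, 40, 15]
enqueue(46) -> [15, 40, 15, 46]
enqueue(12) -> [15, 40, 15, 46, 12]

Final queue: [15, 40, 15, 46, 12]


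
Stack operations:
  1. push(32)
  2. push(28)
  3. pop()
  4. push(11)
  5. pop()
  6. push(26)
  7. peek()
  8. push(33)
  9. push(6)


push(32) -> [32]
push(28) -> [32, 28]
pop()->28, [32]
push(11) -> [32, 11]
pop()->11, [32]
push(26) -> [32, 26]
peek()->26
push(33) -> [32, 26, 33]
push(6) -> [32, 26, 33, 6]

Final stack: [32, 26, 33, 6]


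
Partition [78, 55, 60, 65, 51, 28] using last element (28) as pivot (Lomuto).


Pivot: 28
Place pivot at 0: [28, 55, 60, 65, 51, 78]

Partitioned: [28, 55, 60, 65, 51, 78]


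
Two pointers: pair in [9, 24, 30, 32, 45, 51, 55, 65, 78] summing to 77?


lo=0(9)+hi=8(78)=87
lo=0(9)+hi=7(65)=74
lo=1(24)+hi=7(65)=89
lo=1(24)+hi=6(55)=79
lo=1(24)+hi=5(51)=75
lo=2(30)+hi=5(51)=81
lo=2(30)+hi=4(45)=75
lo=3(32)+hi=4(45)=77

Yes: 32+45=77


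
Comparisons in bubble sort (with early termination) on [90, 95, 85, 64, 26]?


Algorithm: bubble sort (with early termination)
Input: [90, 95, 85, 64, 26]
Sorted: [26, 64, 85, 90, 95]

10


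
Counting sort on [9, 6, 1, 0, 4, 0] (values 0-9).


Input: [9, 6, 1, 0, 4, 0]
Counts: [2, 1, 0, 0, 1, 0, 1, 0, 0, 1]

Sorted: [0, 0, 1, 4, 6, 9]


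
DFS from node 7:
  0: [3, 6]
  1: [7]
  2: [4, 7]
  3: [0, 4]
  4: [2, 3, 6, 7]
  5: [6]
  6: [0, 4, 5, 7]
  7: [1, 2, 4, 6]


Visit 7, push [6, 4, 2, 1]
Visit 1, push []
Visit 2, push [4]
Visit 4, push [6, 3]
Visit 3, push [0]
Visit 0, push [6]
Visit 6, push [5]
Visit 5, push []

DFS order: [7, 1, 2, 4, 3, 0, 6, 5]


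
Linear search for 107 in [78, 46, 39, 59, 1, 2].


i=0: 78!=107
i=1: 46!=107
i=2: 39!=107
i=3: 59!=107
i=4: 1!=107
i=5: 2!=107

Not found, 6 comps


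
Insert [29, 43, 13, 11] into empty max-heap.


Insert 29: [29]
Insert 43: [43, 29]
Insert 13: [43, 29, 13]
Insert 11: [43, 29, 13, 11]

Final heap: [43, 29, 13, 11]


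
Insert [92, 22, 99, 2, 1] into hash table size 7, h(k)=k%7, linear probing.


Insert 92: h=1 -> slot 1
Insert 22: h=1, 1 probes -> slot 2
Insert 99: h=1, 2 probes -> slot 3
Insert 2: h=2, 2 probes -> slot 4
Insert 1: h=1, 4 probes -> slot 5

Table: [None, 92, 22, 99, 2, 1, None]


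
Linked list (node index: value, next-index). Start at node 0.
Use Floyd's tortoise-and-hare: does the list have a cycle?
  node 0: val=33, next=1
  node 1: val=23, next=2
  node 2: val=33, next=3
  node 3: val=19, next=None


Floyd's tortoise (slow, +1) and hare (fast, +2):
  init: slow=0, fast=0
  step 1: slow=1, fast=2
  step 2: fast 2->3->None, no cycle

Cycle: no


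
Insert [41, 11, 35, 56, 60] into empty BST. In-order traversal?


Insert 41: root
Insert 11: L from 41
Insert 35: L from 41 -> R from 11
Insert 56: R from 41
Insert 60: R from 41 -> R from 56

In-order: [11, 35, 41, 56, 60]


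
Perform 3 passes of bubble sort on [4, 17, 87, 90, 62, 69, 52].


Initial: [4, 17, 87, 90, 62, 69, 52]
Pass 1: [4, 17, 87, 62, 69, 52, 90] (3 swaps)
Pass 2: [4, 17, 62, 69, 52, 87, 90] (3 swaps)
Pass 3: [4, 17, 62, 52, 69, 87, 90] (1 swaps)

After 3 passes: [4, 17, 62, 52, 69, 87, 90]


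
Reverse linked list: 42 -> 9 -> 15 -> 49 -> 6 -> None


Step 1: curr=42, set curr.next=prev(None) | reversed so far: 42
Step 2: curr=9, set curr.next=prev(42) | reversed so far: 9 -> 42
Step 3: curr=15, set curr.next=prev(9) | reversed so far: 15 -> 9 -> 42
Step 4: curr=49, set curr.next=prev(15) | reversed so far: 49 -> 15 -> 9 -> 42
Step 5: curr=6, set curr.next=prev(49) | reversed so far: 6 -> 49 -> 15 -> 9 -> 42

6 -> 49 -> 15 -> 9 -> 42 -> None


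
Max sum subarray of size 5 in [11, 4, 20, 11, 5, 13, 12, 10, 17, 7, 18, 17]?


[0:5]: 51
[1:6]: 53
[2:7]: 61
[3:8]: 51
[4:9]: 57
[5:10]: 59
[6:11]: 64
[7:12]: 69

Max: 69 at [7:12]


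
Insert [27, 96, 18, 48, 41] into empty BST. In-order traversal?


Insert 27: root
Insert 96: R from 27
Insert 18: L from 27
Insert 48: R from 27 -> L from 96
Insert 41: R from 27 -> L from 96 -> L from 48

In-order: [18, 27, 41, 48, 96]


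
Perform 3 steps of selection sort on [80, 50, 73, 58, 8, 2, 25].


Initial: [80, 50, 73, 58, 8, 2, 25]
Step 1: min=2 at 5
  Swap: [2, 50, 73, 58, 8, 80, 25]
Step 2: min=8 at 4
  Swap: [2, 8, 73, 58, 50, 80, 25]
Step 3: min=25 at 6
  Swap: [2, 8, 25, 58, 50, 80, 73]

After 3 steps: [2, 8, 25, 58, 50, 80, 73]


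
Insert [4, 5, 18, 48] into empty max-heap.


Insert 4: [4]
Insert 5: [5, 4]
Insert 18: [18, 4, 5]
Insert 48: [48, 18, 5, 4]

Final heap: [48, 18, 5, 4]


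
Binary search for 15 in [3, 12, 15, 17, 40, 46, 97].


Step 1: lo=0, hi=6, mid=3, val=17
Step 2: lo=0, hi=2, mid=1, val=12
Step 3: lo=2, hi=2, mid=2, val=15

Found at index 2


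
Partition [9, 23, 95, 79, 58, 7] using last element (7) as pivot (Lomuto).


Pivot: 7
Place pivot at 0: [7, 23, 95, 79, 58, 9]

Partitioned: [7, 23, 95, 79, 58, 9]


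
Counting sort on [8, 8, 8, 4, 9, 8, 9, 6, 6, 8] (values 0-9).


Input: [8, 8, 8, 4, 9, 8, 9, 6, 6, 8]
Counts: [0, 0, 0, 0, 1, 0, 2, 0, 5, 2]

Sorted: [4, 6, 6, 8, 8, 8, 8, 8, 9, 9]


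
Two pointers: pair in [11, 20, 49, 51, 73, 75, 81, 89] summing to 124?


lo=0(11)+hi=7(89)=100
lo=1(20)+hi=7(89)=109
lo=2(49)+hi=7(89)=138
lo=2(49)+hi=6(81)=130
lo=2(49)+hi=5(75)=124

Yes: 49+75=124


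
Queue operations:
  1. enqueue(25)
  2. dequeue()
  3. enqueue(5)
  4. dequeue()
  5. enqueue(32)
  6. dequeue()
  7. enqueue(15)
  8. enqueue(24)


enqueue(25) -> [25]
dequeue()->25, []
enqueue(5) -> [5]
dequeue()->5, []
enqueue(32) -> [32]
dequeue()->32, []
enqueue(15) -> [15]
enqueue(24) -> [15, 24]

Final queue: [15, 24]


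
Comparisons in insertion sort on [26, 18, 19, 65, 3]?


Algorithm: insertion sort
Input: [26, 18, 19, 65, 3]
Sorted: [3, 18, 19, 26, 65]

8


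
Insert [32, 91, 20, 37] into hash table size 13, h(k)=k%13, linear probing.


Insert 32: h=6 -> slot 6
Insert 91: h=0 -> slot 0
Insert 20: h=7 -> slot 7
Insert 37: h=11 -> slot 11

Table: [91, None, None, None, None, None, 32, 20, None, None, None, 37, None]


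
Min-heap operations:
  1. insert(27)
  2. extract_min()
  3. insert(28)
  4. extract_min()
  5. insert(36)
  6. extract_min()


insert(27) -> [27]
extract_min()->27, []
insert(28) -> [28]
extract_min()->28, []
insert(36) -> [36]
extract_min()->36, []

Final heap: []


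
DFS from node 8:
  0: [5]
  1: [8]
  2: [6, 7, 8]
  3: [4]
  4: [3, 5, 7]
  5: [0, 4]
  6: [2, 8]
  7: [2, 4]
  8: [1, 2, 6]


Visit 8, push [6, 2, 1]
Visit 1, push []
Visit 2, push [7, 6]
Visit 6, push []
Visit 7, push [4]
Visit 4, push [5, 3]
Visit 3, push []
Visit 5, push [0]
Visit 0, push []

DFS order: [8, 1, 2, 6, 7, 4, 3, 5, 0]


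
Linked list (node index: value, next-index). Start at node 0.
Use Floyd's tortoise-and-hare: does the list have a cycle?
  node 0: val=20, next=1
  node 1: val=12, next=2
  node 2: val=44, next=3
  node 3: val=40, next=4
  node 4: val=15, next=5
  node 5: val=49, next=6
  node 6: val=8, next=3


Floyd's tortoise (slow, +1) and hare (fast, +2):
  init: slow=0, fast=0
  step 1: slow=1, fast=2
  step 2: slow=2, fast=4
  step 3: slow=3, fast=6
  step 4: slow=4, fast=4
  slow == fast at node 4: cycle detected

Cycle: yes


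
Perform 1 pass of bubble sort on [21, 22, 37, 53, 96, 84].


Initial: [21, 22, 37, 53, 96, 84]
Pass 1: [21, 22, 37, 53, 84, 96] (1 swaps)

After 1 pass: [21, 22, 37, 53, 84, 96]


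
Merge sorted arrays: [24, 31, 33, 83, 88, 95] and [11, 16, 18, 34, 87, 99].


Take 11 from B
Take 16 from B
Take 18 from B
Take 24 from A
Take 31 from A
Take 33 from A
Take 34 from B
Take 83 from A
Take 87 from B
Take 88 from A
Take 95 from A

Merged: [11, 16, 18, 24, 31, 33, 34, 83, 87, 88, 95, 99]


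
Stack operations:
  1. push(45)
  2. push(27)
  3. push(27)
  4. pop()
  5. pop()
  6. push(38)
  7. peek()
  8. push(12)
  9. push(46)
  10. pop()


push(45) -> [45]
push(27) -> [45, 27]
push(27) -> [45, 27, 27]
pop()->27, [45, 27]
pop()->27, [45]
push(38) -> [45, 38]
peek()->38
push(12) -> [45, 38, 12]
push(46) -> [45, 38, 12, 46]
pop()->46, [45, 38, 12]

Final stack: [45, 38, 12]


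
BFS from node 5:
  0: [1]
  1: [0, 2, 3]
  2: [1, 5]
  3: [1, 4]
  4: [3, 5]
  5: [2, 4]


Visit 5, enqueue [2, 4]
Visit 2, enqueue [1]
Visit 4, enqueue [3]
Visit 1, enqueue [0]
Visit 3, enqueue []
Visit 0, enqueue []

BFS order: [5, 2, 4, 1, 3, 0]


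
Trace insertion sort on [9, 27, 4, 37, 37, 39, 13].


Initial: [9, 27, 4, 37, 37, 39, 13]
Insert 27: [9, 27, 4, 37, 37, 39, 13]
Insert 4: [4, 9, 27, 37, 37, 39, 13]
Insert 37: [4, 9, 27, 37, 37, 39, 13]
Insert 37: [4, 9, 27, 37, 37, 39, 13]
Insert 39: [4, 9, 27, 37, 37, 39, 13]
Insert 13: [4, 9, 13, 27, 37, 37, 39]

Sorted: [4, 9, 13, 27, 37, 37, 39]


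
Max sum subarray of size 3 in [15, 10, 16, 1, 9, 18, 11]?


[0:3]: 41
[1:4]: 27
[2:5]: 26
[3:6]: 28
[4:7]: 38

Max: 41 at [0:3]


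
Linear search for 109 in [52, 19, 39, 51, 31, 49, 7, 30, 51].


i=0: 52!=109
i=1: 19!=109
i=2: 39!=109
i=3: 51!=109
i=4: 31!=109
i=5: 49!=109
i=6: 7!=109
i=7: 30!=109
i=8: 51!=109

Not found, 9 comps


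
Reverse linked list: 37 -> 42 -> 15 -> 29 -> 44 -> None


Step 1: curr=37, set curr.next=prev(None) | reversed so far: 37
Step 2: curr=42, set curr.next=prev(37) | reversed so far: 42 -> 37
Step 3: curr=15, set curr.next=prev(42) | reversed so far: 15 -> 42 -> 37
Step 4: curr=29, set curr.next=prev(15) | reversed so far: 29 -> 15 -> 42 -> 37
Step 5: curr=44, set curr.next=prev(29) | reversed so far: 44 -> 29 -> 15 -> 42 -> 37

44 -> 29 -> 15 -> 42 -> 37 -> None


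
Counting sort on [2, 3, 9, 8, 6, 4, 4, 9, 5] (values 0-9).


Input: [2, 3, 9, 8, 6, 4, 4, 9, 5]
Counts: [0, 0, 1, 1, 2, 1, 1, 0, 1, 2]

Sorted: [2, 3, 4, 4, 5, 6, 8, 9, 9]


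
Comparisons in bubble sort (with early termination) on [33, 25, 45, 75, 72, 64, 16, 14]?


Algorithm: bubble sort (with early termination)
Input: [33, 25, 45, 75, 72, 64, 16, 14]
Sorted: [14, 16, 25, 33, 45, 64, 72, 75]

28


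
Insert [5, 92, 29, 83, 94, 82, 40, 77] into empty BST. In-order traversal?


Insert 5: root
Insert 92: R from 5
Insert 29: R from 5 -> L from 92
Insert 83: R from 5 -> L from 92 -> R from 29
Insert 94: R from 5 -> R from 92
Insert 82: R from 5 -> L from 92 -> R from 29 -> L from 83
Insert 40: R from 5 -> L from 92 -> R from 29 -> L from 83 -> L from 82
Insert 77: R from 5 -> L from 92 -> R from 29 -> L from 83 -> L from 82 -> R from 40

In-order: [5, 29, 40, 77, 82, 83, 92, 94]


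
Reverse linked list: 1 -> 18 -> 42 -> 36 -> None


Step 1: curr=1, set curr.next=prev(None) | reversed so far: 1
Step 2: curr=18, set curr.next=prev(1) | reversed so far: 18 -> 1
Step 3: curr=42, set curr.next=prev(18) | reversed so far: 42 -> 18 -> 1
Step 4: curr=36, set curr.next=prev(42) | reversed so far: 36 -> 42 -> 18 -> 1

36 -> 42 -> 18 -> 1 -> None


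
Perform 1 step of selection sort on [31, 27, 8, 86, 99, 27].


Initial: [31, 27, 8, 86, 99, 27]
Step 1: min=8 at 2
  Swap: [8, 27, 31, 86, 99, 27]

After 1 step: [8, 27, 31, 86, 99, 27]


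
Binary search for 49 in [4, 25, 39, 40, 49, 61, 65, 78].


Step 1: lo=0, hi=7, mid=3, val=40
Step 2: lo=4, hi=7, mid=5, val=61
Step 3: lo=4, hi=4, mid=4, val=49

Found at index 4


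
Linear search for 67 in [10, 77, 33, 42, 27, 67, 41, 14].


i=0: 10!=67
i=1: 77!=67
i=2: 33!=67
i=3: 42!=67
i=4: 27!=67
i=5: 67==67 found!

Found at 5, 6 comps


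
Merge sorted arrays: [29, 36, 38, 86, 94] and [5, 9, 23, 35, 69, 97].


Take 5 from B
Take 9 from B
Take 23 from B
Take 29 from A
Take 35 from B
Take 36 from A
Take 38 from A
Take 69 from B
Take 86 from A
Take 94 from A

Merged: [5, 9, 23, 29, 35, 36, 38, 69, 86, 94, 97]


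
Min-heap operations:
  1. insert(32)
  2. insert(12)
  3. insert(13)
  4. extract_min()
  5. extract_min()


insert(32) -> [32]
insert(12) -> [12, 32]
insert(13) -> [12, 32, 13]
extract_min()->12, [13, 32]
extract_min()->13, [32]

Final heap: [32]


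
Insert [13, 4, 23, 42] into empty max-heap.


Insert 13: [13]
Insert 4: [13, 4]
Insert 23: [23, 4, 13]
Insert 42: [42, 23, 13, 4]

Final heap: [42, 23, 13, 4]


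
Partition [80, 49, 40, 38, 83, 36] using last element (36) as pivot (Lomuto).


Pivot: 36
Place pivot at 0: [36, 49, 40, 38, 83, 80]

Partitioned: [36, 49, 40, 38, 83, 80]


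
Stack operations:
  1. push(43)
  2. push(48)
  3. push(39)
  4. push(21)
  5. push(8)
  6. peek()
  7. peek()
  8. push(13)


push(43) -> [43]
push(48) -> [43, 48]
push(39) -> [43, 48, 39]
push(21) -> [43, 48, 39, 21]
push(8) -> [43, 48, 39, 21, 8]
peek()->8
peek()->8
push(13) -> [43, 48, 39, 21, 8, 13]

Final stack: [43, 48, 39, 21, 8, 13]


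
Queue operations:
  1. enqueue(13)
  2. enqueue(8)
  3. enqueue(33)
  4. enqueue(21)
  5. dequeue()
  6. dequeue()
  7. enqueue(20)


enqueue(13) -> [13]
enqueue(8) -> [13, 8]
enqueue(33) -> [13, 8, 33]
enqueue(21) -> [13, 8, 33, 21]
dequeue()->13, [8, 33, 21]
dequeue()->8, [33, 21]
enqueue(20) -> [33, 21, 20]

Final queue: [33, 21, 20]


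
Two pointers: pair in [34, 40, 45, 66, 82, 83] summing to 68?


lo=0(34)+hi=5(83)=117
lo=0(34)+hi=4(82)=116
lo=0(34)+hi=3(66)=100
lo=0(34)+hi=2(45)=79
lo=0(34)+hi=1(40)=74

No pair found


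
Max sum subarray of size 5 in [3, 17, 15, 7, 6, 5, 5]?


[0:5]: 48
[1:6]: 50
[2:7]: 38

Max: 50 at [1:6]


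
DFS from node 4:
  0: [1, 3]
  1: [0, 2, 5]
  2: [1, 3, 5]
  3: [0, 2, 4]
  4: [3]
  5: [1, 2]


Visit 4, push [3]
Visit 3, push [2, 0]
Visit 0, push [1]
Visit 1, push [5, 2]
Visit 2, push [5]
Visit 5, push []

DFS order: [4, 3, 0, 1, 2, 5]


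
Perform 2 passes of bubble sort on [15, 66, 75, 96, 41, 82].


Initial: [15, 66, 75, 96, 41, 82]
Pass 1: [15, 66, 75, 41, 82, 96] (2 swaps)
Pass 2: [15, 66, 41, 75, 82, 96] (1 swaps)

After 2 passes: [15, 66, 41, 75, 82, 96]


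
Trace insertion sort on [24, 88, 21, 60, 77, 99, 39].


Initial: [24, 88, 21, 60, 77, 99, 39]
Insert 88: [24, 88, 21, 60, 77, 99, 39]
Insert 21: [21, 24, 88, 60, 77, 99, 39]
Insert 60: [21, 24, 60, 88, 77, 99, 39]
Insert 77: [21, 24, 60, 77, 88, 99, 39]
Insert 99: [21, 24, 60, 77, 88, 99, 39]
Insert 39: [21, 24, 39, 60, 77, 88, 99]

Sorted: [21, 24, 39, 60, 77, 88, 99]
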